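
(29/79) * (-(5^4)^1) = -229.43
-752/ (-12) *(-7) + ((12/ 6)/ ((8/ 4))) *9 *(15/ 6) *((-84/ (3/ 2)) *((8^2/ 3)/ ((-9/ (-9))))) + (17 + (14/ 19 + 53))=-1553132/ 57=-27247.93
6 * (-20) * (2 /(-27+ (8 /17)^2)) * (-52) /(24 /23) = -3456440 /7739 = -446.63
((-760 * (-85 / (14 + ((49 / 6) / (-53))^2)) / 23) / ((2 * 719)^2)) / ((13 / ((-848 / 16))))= -86557087800 / 219203334975443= -0.00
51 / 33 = 17 / 11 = 1.55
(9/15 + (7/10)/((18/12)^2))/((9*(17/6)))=0.04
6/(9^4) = 2/2187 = 0.00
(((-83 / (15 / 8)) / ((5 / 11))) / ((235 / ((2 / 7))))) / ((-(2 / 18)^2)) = 394416 / 41125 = 9.59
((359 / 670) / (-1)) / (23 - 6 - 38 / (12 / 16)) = 1077 / 67670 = 0.02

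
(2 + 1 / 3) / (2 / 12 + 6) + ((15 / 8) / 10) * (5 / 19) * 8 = 1087 / 1406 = 0.77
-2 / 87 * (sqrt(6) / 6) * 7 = -7 * sqrt(6) / 261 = -0.07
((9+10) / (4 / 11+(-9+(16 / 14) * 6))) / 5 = -1463 / 685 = -2.14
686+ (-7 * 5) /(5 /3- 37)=72821 /106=686.99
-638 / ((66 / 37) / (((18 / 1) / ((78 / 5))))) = -412.69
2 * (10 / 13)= 20 / 13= 1.54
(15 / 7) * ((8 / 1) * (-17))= -2040 / 7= -291.43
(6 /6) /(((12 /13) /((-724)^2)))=1703572 /3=567857.33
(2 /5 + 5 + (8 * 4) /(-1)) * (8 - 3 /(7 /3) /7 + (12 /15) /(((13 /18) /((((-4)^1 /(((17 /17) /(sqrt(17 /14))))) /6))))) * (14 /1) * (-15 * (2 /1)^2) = 174648 - 76608 * sqrt(238) /65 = 156465.68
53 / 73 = 0.73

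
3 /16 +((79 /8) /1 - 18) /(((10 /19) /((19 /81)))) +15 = 7495 /648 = 11.57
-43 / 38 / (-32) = 43 / 1216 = 0.04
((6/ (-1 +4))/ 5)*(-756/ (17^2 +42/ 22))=-2079/ 2000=-1.04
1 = 1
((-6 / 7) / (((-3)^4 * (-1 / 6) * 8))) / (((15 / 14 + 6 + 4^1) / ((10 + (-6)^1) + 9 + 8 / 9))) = 25 / 2511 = 0.01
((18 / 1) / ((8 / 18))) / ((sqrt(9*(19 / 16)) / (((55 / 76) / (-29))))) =-1485*sqrt(19) / 20938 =-0.31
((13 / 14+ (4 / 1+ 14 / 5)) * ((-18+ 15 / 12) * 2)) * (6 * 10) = -108741 / 7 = -15534.43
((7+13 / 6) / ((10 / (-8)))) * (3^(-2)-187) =37004 / 27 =1370.52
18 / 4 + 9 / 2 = 9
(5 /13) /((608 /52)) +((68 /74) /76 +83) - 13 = 70.04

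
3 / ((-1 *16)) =-3 / 16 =-0.19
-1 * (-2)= 2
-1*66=-66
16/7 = 2.29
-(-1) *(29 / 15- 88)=-1291 / 15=-86.07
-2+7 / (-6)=-19 / 6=-3.17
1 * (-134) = -134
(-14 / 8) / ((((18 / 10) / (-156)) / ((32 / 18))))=7280 / 27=269.63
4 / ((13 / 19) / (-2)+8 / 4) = 152 / 63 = 2.41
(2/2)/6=1/6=0.17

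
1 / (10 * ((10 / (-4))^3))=-4 / 625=-0.01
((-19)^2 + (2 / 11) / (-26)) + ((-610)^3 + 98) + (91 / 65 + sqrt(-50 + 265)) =-162291085819 / 715 + sqrt(215) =-226980524.94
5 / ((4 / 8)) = 10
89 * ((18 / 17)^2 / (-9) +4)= 99680 / 289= 344.91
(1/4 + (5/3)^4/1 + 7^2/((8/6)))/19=2.35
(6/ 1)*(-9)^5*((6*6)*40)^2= -734664038400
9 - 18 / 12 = 15 / 2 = 7.50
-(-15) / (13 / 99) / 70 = 297 / 182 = 1.63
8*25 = 200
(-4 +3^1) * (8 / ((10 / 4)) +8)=-56 / 5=-11.20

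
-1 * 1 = -1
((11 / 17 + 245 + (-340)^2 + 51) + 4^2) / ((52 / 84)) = 41380815 / 221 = 187243.51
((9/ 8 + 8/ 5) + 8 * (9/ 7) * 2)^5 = 11809646353408768843/ 1721036800000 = 6861937.15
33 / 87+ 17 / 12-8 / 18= 1411 / 1044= 1.35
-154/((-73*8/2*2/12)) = 231/73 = 3.16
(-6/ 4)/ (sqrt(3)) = -sqrt(3)/ 2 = -0.87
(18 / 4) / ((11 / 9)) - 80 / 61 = 3181 / 1342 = 2.37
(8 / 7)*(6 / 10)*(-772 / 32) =-579 / 35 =-16.54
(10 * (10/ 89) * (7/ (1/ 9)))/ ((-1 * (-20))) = 315/ 89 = 3.54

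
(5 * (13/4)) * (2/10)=13/4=3.25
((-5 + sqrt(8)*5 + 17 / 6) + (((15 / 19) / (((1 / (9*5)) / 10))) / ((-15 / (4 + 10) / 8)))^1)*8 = -1210588 / 57 + 80*sqrt(2) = -21125.25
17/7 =2.43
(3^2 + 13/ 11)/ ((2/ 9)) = 504/ 11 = 45.82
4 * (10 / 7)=40 / 7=5.71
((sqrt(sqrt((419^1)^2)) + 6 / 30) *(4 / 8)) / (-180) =-sqrt(419) / 360- 1 / 1800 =-0.06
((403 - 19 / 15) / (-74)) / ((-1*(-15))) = -3013 / 8325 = -0.36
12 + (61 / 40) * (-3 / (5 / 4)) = 8.34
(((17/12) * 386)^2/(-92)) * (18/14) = -10764961/2576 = -4178.94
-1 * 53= -53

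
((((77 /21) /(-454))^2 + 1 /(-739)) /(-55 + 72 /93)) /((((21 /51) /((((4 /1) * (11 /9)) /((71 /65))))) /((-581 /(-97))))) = 55219595234375 /35709105226444317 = 0.00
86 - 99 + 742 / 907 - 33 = -40980 / 907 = -45.18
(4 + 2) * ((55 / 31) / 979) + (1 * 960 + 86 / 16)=21307997 / 22072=965.39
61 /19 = 3.21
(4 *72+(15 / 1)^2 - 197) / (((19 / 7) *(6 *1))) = 1106 / 57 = 19.40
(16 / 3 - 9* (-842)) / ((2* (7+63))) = 54.17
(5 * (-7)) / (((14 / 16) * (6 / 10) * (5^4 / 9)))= -24 / 25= -0.96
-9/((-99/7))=7/11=0.64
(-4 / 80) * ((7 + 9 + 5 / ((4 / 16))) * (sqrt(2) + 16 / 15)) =-9 * sqrt(2) / 5 - 48 / 25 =-4.47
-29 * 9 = -261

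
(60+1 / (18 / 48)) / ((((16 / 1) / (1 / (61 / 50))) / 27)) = 10575 / 122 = 86.68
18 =18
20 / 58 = 10 / 29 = 0.34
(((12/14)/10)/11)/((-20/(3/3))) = -3/7700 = -0.00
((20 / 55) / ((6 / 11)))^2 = 4 / 9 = 0.44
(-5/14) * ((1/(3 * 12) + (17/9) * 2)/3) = -685/1512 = -0.45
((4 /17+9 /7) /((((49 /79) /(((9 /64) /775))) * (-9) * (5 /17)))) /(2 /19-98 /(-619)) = -168170539 /263698400000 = -0.00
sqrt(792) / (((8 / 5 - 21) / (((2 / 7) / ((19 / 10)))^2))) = -12000 * sqrt(22) / 1715833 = -0.03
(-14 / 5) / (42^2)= -1 / 630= -0.00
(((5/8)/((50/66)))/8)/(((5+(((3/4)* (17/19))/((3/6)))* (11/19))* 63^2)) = 3971/882917280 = 0.00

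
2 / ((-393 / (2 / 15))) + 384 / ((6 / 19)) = 7168316 / 5895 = 1216.00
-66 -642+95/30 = -4229/6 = -704.83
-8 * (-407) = 3256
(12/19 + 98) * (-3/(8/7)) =-19677/76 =-258.91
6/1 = 6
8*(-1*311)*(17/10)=-4229.60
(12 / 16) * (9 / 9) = 3 / 4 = 0.75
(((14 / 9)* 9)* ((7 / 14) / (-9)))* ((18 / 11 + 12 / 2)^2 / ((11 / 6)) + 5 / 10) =-602021 / 23958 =-25.13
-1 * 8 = -8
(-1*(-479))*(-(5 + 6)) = -5269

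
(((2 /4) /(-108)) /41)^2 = 1 /78428736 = 0.00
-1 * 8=-8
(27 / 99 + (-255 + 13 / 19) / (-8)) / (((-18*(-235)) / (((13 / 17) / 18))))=0.00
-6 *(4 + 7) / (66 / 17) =-17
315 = 315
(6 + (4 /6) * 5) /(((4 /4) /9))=84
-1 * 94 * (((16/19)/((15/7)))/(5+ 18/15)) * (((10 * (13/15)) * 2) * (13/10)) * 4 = -14233856/26505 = -537.03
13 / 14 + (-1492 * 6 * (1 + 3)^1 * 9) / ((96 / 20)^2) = -97906 / 7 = -13986.57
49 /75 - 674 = -50501 /75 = -673.35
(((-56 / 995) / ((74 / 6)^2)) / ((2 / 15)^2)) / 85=-0.00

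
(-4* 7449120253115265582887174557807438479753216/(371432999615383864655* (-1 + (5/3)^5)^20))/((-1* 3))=4881679697272184094471374841494470000109108710679301203054841965507228900598573170688/553554138346799272953996181010516528781474650035152313562648658782522964579638248655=8.82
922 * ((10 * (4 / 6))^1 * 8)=147520 / 3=49173.33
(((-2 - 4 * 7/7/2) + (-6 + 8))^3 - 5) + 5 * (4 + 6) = 37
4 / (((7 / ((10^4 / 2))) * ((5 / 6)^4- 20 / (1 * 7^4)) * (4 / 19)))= 8446032000 / 294941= 28636.34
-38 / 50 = -19 / 25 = -0.76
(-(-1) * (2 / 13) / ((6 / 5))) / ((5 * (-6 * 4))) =-1 / 936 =-0.00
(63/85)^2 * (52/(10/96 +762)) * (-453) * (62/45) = -30915271296/1321488625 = -23.39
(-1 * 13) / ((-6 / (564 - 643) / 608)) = -312208 / 3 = -104069.33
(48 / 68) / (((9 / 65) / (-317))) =-82420 / 51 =-1616.08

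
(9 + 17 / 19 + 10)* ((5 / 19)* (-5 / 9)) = -1050 / 361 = -2.91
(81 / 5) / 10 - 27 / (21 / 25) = -10683 / 350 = -30.52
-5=-5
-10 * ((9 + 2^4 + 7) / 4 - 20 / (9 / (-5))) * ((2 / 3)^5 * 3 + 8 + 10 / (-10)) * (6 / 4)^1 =-515140 / 243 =-2119.92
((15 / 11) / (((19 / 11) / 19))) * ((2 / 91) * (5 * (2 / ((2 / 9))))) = 1350 / 91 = 14.84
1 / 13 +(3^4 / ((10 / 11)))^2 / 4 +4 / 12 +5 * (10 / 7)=217554313 / 109200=1992.26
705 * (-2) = -1410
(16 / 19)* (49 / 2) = 392 / 19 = 20.63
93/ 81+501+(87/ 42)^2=506.44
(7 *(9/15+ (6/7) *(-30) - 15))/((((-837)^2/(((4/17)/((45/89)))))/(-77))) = 1425424/99247275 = 0.01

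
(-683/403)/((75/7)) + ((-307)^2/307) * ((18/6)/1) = 27832444/30225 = 920.84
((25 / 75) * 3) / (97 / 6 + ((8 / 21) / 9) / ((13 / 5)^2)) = 63882 / 1033159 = 0.06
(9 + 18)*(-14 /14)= -27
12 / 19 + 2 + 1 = 69 / 19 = 3.63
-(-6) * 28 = 168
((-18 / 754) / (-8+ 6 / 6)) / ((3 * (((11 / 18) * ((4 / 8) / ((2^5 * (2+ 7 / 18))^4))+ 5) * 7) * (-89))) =-2688654508032 / 7367348031003825683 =-0.00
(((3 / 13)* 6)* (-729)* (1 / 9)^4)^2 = 0.02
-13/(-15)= 13/15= 0.87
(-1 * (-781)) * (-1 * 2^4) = -12496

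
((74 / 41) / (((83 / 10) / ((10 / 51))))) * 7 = 51800 / 173553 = 0.30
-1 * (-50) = 50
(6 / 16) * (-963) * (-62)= 22389.75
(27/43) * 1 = 27/43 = 0.63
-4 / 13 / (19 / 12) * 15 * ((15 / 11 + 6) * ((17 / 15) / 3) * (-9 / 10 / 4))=24786 / 13585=1.82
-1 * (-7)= 7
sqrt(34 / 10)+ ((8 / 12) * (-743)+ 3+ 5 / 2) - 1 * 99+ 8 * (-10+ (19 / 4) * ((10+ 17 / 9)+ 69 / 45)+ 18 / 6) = -132.94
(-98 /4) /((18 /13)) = -637 /36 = -17.69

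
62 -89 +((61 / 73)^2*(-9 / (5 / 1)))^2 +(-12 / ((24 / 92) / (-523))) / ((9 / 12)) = 68266346299138 / 2129868075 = 32051.91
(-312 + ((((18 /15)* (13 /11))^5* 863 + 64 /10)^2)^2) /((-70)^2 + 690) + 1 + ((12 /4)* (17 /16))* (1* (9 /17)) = 309934187921960315960858459302011028499081404298713 /2869165398920448647639152526855468750000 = 108022419355.32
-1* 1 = -1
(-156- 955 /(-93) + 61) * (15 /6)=-19700 /93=-211.83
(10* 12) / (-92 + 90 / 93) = -1860 / 1411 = -1.32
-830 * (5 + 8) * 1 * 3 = -32370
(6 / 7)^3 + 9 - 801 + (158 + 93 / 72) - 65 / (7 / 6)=-5661911 / 8232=-687.79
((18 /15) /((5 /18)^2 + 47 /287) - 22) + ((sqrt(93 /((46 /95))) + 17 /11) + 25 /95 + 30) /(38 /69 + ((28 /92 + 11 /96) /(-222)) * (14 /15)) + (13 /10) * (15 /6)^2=432 * sqrt(406410) /10909 + 100213569217299 /2043136573720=74.29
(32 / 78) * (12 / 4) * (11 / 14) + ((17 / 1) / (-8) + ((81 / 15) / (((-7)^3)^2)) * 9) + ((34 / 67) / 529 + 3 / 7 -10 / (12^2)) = -7781219331413 / 9757410406380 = -0.80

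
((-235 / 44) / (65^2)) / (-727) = 47 / 27029860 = 0.00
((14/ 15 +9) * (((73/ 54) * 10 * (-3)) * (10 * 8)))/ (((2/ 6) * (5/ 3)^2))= -174032/ 5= -34806.40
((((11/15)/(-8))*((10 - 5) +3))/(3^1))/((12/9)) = -11/60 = -0.18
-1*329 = -329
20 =20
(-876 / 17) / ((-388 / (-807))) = -176733 / 1649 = -107.18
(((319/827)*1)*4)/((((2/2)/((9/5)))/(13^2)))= 1940796/4135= 469.36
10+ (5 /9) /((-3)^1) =265 /27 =9.81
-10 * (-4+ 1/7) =270/7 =38.57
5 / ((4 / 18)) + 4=53 / 2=26.50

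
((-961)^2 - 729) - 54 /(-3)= 922810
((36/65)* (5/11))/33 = 12/1573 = 0.01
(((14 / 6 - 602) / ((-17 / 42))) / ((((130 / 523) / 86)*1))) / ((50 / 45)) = 2548835793 / 5525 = 461327.75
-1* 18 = -18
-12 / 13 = -0.92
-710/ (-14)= 355/ 7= 50.71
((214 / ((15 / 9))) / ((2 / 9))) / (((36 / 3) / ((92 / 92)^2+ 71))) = 17334 / 5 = 3466.80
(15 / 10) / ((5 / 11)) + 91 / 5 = 43 / 2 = 21.50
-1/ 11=-0.09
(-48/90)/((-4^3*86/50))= 5/1032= 0.00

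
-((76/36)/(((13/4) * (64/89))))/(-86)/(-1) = -1691/160992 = -0.01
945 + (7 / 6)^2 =34069 / 36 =946.36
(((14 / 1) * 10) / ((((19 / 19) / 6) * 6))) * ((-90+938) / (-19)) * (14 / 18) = -831040 / 171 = -4859.88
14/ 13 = 1.08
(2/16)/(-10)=-1/80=-0.01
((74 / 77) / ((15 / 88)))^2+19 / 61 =21587779 / 672525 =32.10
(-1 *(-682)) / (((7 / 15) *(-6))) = -1705 / 7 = -243.57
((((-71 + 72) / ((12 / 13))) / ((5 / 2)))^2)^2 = 28561 / 810000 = 0.04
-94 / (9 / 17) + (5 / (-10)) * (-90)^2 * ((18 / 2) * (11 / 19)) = -21280.19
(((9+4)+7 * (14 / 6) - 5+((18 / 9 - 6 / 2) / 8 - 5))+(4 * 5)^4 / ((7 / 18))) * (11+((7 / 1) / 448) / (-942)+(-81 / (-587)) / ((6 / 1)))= 4535381.35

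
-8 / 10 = -4 / 5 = -0.80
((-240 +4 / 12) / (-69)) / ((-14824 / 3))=-719 / 1022856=-0.00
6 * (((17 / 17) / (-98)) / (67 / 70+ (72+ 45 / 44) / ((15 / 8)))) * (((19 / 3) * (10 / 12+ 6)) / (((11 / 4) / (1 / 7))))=-3116 / 903315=-0.00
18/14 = 9/7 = 1.29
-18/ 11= -1.64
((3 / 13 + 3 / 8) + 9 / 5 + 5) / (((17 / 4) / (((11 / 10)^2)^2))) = 56382491 / 22100000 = 2.55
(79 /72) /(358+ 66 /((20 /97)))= 395 /244116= 0.00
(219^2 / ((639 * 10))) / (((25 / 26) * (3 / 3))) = 69277 / 8875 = 7.81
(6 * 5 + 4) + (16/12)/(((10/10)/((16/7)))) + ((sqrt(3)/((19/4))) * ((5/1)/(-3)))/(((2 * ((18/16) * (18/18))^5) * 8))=778/21 - 40960 * sqrt(3)/3365793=37.03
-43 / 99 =-0.43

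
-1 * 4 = -4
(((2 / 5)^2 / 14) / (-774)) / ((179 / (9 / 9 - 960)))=0.00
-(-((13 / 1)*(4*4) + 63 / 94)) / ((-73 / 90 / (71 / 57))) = -20889975 / 65189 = -320.45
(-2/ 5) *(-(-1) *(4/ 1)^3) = -128/ 5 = -25.60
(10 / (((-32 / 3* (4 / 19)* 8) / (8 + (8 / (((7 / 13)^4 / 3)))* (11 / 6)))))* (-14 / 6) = 30302435 / 43904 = 690.20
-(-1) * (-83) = -83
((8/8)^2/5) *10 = 2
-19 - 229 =-248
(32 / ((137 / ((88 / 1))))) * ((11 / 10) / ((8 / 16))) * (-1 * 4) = -123904 / 685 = -180.88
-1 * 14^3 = -2744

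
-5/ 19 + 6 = 109/ 19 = 5.74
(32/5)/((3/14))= 448/15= 29.87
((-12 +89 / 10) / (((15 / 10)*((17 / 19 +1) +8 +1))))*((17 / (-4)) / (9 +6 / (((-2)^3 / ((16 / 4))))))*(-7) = -70091 / 74520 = -0.94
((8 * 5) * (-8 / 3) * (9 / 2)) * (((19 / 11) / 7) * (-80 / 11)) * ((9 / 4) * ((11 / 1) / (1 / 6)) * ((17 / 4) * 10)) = 5436467.53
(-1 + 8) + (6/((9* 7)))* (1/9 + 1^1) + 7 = 2666/189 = 14.11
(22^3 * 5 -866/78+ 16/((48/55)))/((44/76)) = 13152066/143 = 91972.49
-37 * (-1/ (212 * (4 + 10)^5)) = 37/ 114018688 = 0.00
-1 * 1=-1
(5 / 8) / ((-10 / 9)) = -9 / 16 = -0.56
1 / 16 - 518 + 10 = -8127 / 16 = -507.94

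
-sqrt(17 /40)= -sqrt(170) /20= -0.65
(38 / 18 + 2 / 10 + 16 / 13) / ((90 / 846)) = 97384 / 2925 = 33.29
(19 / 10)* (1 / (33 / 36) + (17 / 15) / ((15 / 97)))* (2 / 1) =395941 / 12375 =32.00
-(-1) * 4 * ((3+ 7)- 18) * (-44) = 1408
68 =68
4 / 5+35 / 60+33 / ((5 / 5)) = 2063 / 60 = 34.38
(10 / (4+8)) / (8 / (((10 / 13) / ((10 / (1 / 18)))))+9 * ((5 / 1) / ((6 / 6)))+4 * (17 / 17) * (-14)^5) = -0.00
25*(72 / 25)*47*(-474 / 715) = -2243.38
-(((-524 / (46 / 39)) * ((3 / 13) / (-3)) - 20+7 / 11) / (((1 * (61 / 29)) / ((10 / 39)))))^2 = -131196084100 / 40251995641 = -3.26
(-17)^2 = 289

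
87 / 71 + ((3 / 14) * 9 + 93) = 95577 / 994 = 96.15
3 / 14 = 0.21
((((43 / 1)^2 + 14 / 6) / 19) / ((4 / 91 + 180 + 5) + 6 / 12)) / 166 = 505414 / 159761139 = 0.00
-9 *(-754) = 6786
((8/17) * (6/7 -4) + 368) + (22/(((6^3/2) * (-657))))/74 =114508223843/312419268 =366.52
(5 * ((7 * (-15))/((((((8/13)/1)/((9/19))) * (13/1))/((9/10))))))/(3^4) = -105/304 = -0.35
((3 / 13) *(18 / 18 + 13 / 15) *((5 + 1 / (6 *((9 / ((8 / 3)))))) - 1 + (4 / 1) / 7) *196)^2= 168769785856 / 1108809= 152208.17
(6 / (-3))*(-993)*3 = 5958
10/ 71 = 0.14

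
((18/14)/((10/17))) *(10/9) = 17/7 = 2.43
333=333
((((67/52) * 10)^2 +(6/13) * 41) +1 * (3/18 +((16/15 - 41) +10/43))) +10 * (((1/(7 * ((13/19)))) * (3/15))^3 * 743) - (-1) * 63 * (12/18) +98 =2779673707969/9721065900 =285.94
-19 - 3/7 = -136/7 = -19.43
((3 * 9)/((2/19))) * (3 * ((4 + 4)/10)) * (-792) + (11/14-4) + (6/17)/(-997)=-578453929881/1186430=-487558.41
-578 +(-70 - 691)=-1339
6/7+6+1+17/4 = 339/28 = 12.11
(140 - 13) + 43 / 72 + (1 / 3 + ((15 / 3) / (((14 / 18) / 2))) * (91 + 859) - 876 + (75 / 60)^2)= 11559521 / 1008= 11467.78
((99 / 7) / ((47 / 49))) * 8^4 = 2838528 / 47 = 60394.21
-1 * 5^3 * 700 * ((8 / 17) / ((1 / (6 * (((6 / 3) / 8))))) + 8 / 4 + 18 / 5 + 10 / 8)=-11239375 / 17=-661139.71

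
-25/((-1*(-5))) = -5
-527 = -527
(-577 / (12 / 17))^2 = 96216481 / 144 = 668170.01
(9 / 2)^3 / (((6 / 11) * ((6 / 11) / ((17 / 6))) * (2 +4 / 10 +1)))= 16335 / 64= 255.23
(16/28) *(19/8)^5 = 2476099/57344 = 43.18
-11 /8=-1.38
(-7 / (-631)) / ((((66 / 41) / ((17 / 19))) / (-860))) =-5.30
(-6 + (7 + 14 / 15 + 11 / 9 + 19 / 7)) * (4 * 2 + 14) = 40678 / 315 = 129.14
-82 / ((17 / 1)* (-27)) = 82 / 459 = 0.18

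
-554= -554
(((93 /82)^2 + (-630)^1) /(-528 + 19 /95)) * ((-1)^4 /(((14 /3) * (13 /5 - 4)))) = -0.18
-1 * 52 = -52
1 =1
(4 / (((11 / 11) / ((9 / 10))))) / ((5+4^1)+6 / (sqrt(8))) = 36 / 85 - 6*sqrt(2) / 85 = 0.32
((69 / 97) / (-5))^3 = -328509 / 114084125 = -0.00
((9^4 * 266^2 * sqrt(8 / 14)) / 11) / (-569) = -132637176 * sqrt(7) / 6259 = -56067.26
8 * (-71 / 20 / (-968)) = 71 / 2420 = 0.03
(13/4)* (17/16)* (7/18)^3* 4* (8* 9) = 58.49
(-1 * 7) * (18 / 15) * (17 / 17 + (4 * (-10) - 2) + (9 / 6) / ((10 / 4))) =8484 / 25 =339.36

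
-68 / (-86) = 34 / 43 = 0.79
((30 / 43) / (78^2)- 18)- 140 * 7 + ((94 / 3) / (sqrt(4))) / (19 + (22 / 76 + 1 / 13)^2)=-203023222757467 / 203597140890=-997.18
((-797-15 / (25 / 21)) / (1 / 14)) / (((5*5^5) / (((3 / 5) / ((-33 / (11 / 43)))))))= 56672 / 16796875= 0.00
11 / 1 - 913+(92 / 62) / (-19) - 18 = -541926 / 589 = -920.08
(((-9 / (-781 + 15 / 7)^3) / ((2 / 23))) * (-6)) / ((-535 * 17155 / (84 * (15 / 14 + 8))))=81154143 / 743673061783359200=0.00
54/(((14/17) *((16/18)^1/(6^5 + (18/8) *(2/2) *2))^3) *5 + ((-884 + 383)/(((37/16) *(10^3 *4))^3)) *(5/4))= -228086648034490744542225000000/3316236488302165219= -68778764373.12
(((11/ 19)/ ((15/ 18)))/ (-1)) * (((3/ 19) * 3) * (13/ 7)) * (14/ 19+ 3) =-548262/ 240065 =-2.28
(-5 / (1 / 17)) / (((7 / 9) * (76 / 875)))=-95625 / 76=-1258.22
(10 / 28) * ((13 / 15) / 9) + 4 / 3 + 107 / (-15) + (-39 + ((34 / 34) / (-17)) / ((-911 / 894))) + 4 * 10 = -137801749 / 29270430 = -4.71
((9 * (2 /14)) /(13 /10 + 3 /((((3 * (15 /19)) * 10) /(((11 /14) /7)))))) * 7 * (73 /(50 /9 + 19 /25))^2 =728407687500 /796116671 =914.95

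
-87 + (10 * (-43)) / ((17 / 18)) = -9219 / 17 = -542.29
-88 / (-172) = 22 / 43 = 0.51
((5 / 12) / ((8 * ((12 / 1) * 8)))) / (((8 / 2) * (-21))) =-5 / 774144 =-0.00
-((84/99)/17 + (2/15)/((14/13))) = -1137/6545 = -0.17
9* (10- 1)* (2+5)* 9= 5103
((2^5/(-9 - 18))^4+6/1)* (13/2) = 27541943/531441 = 51.83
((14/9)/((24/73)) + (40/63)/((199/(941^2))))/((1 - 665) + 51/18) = -425742703/99468558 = -4.28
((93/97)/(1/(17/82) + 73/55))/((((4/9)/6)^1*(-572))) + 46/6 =16465799/2148744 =7.66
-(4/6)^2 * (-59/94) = 118/423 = 0.28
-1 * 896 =-896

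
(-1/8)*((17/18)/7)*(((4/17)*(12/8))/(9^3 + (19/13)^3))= -0.00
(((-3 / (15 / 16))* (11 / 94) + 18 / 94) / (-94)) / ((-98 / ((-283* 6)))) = 36507 / 1082410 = 0.03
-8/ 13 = -0.62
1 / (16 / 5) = 5 / 16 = 0.31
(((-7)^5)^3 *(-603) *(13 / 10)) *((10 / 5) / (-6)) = -12405378225481059 / 10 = -1240537822548105.90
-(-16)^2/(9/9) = -256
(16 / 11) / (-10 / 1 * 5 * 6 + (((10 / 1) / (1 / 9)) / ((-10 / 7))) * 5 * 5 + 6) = -16 / 20559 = -0.00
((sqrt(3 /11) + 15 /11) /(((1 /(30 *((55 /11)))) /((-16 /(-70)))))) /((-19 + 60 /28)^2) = 420 *sqrt(33) /38291 + 6300 /38291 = 0.23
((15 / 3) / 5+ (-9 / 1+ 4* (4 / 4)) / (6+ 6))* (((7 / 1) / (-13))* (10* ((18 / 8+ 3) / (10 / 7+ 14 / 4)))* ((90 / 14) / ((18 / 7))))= -60025 / 7176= -8.36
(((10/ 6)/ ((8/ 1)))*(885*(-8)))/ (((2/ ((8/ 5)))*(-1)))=1180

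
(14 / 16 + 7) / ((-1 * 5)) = -63 / 40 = -1.58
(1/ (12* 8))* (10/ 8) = 5/ 384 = 0.01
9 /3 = 3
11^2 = 121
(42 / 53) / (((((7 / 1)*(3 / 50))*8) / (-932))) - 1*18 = -12604 / 53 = -237.81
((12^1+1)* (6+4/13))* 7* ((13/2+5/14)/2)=1968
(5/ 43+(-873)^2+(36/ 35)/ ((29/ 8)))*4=133052550656/ 43645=3048517.60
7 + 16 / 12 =25 / 3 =8.33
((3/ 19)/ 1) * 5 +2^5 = 623/ 19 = 32.79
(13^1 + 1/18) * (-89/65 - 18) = -59173/234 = -252.88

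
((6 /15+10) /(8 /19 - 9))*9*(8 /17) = -71136 /13855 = -5.13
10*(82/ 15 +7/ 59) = 9886/ 177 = 55.85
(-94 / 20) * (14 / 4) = -329 / 20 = -16.45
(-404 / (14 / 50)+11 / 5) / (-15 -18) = 50423 / 1155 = 43.66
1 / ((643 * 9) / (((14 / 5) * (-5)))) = -14 / 5787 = -0.00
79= 79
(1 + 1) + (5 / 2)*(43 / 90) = 115 / 36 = 3.19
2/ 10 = 1/ 5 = 0.20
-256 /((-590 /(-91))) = -11648 /295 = -39.48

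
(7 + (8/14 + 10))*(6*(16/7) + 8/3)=14104/49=287.84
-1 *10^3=-1000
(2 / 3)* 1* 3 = 2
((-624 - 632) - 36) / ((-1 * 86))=646 / 43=15.02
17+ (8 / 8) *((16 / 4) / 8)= 35 / 2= 17.50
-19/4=-4.75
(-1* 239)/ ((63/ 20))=-4780/ 63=-75.87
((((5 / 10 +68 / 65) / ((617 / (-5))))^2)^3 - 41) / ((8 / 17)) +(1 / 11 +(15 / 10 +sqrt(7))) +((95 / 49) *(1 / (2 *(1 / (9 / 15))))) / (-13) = -6289211189675317216999867490853 / 73490266825774550389253744128 +sqrt(7) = -82.93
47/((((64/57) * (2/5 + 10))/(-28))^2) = 187061175/692224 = 270.23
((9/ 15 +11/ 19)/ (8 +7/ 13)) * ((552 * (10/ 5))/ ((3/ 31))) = 16610048/ 10545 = 1575.16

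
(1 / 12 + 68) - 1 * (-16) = 1009 / 12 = 84.08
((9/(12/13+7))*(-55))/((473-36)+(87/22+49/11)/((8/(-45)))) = -1132560/7064461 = -0.16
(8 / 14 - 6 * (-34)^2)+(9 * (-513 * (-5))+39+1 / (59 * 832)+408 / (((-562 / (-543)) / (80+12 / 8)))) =4665242330415 / 96556096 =48316.39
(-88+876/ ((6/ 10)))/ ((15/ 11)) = 15092/ 15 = 1006.13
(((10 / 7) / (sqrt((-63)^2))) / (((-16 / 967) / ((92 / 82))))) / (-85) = 22241 / 1229508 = 0.02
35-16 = 19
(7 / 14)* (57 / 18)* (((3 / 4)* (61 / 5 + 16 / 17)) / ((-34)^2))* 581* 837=10320681231 / 1572160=6564.65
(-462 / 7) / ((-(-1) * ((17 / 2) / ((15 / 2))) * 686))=-495 / 5831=-0.08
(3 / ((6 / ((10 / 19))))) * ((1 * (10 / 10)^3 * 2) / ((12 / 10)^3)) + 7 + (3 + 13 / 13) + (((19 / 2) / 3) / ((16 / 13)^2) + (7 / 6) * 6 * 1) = 5356889 / 262656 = 20.40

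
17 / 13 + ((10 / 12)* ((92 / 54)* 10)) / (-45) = 0.99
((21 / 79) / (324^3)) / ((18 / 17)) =119 / 16121794176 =0.00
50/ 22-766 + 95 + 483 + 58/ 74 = -75272/ 407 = -184.94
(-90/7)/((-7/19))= 1710/49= 34.90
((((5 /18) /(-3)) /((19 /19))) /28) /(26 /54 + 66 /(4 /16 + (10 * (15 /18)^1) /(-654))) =-665 /56037368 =-0.00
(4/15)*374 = 1496/15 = 99.73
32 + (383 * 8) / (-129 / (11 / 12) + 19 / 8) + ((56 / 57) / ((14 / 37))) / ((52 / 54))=37740646 / 3007225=12.55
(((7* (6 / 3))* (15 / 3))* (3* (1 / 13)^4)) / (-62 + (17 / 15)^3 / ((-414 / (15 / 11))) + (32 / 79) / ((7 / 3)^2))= -832948231500 / 7015780257273203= -0.00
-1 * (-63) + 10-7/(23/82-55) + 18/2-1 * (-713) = 509677/641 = 795.13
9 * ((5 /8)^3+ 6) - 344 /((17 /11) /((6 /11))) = -567627 /8704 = -65.21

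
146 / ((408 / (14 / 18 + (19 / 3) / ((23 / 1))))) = 0.38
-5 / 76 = -0.07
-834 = -834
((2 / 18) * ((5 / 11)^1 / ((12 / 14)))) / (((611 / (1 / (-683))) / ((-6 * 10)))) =350 / 41313987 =0.00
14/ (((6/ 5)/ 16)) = 560/ 3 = 186.67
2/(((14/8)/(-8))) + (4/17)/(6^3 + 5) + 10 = 22570/26299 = 0.86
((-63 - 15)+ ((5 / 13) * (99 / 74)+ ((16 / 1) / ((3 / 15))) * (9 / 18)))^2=1300395721 / 925444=1405.16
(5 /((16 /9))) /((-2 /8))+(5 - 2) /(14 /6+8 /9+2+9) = -1413 /128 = -11.04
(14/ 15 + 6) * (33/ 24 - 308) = -31889/ 15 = -2125.93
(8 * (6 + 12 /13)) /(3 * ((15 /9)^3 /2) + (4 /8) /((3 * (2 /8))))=12960 /1781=7.28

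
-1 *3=-3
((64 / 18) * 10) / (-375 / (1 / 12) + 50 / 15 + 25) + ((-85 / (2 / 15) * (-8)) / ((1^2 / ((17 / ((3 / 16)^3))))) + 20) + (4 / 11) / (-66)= 38429478735610 / 2921787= 13152731.10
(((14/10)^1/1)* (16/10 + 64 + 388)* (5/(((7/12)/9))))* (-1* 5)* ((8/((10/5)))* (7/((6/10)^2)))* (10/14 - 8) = 138801600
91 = 91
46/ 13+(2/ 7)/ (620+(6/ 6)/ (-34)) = 6788322/ 1918189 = 3.54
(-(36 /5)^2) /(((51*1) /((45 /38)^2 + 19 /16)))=-403893 /153425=-2.63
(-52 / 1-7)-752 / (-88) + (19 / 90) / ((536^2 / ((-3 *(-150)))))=-159448235 / 3160256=-50.45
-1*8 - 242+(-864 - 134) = -1248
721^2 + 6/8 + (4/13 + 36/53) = 1432686583/2756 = 519842.74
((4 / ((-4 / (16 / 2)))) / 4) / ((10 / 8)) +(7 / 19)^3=-53157 / 34295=-1.55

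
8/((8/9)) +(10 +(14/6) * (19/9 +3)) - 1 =808/27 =29.93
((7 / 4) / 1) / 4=7 / 16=0.44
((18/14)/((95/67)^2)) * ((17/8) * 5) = 686817/101080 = 6.79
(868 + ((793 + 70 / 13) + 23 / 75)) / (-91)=-1625024 / 88725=-18.32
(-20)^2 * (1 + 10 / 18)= 5600 / 9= 622.22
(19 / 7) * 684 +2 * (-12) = 12828 / 7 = 1832.57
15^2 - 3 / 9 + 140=364.67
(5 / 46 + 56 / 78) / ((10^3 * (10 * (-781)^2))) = 1483 / 10942700340000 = 0.00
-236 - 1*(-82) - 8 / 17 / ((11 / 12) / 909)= -116062 / 187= -620.65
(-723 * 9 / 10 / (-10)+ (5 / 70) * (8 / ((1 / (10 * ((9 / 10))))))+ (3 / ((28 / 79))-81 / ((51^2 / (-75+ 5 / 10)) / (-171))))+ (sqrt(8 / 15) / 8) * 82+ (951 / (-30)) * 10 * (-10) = 41 * sqrt(30) / 30+ 144237134 / 50575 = 2859.43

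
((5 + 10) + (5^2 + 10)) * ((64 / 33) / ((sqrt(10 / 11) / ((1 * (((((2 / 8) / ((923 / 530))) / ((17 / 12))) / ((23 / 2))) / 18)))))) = 169600 * sqrt(110) / 35728407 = 0.05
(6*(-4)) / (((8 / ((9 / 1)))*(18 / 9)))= -27 / 2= -13.50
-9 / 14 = -0.64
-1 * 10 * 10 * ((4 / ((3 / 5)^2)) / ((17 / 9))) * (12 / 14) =-60000 / 119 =-504.20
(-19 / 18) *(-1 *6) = 19 / 3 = 6.33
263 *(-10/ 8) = -328.75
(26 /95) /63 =0.00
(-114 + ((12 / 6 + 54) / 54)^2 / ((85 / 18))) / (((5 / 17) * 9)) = -783322 / 18225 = -42.98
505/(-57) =-505/57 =-8.86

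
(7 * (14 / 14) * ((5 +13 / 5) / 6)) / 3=133 / 45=2.96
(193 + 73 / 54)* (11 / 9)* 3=115445 / 162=712.62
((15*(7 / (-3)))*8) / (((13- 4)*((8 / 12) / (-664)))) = 92960 / 3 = 30986.67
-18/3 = -6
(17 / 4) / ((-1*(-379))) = 17 / 1516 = 0.01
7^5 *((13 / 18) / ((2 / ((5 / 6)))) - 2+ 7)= 19244015 / 216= 89092.66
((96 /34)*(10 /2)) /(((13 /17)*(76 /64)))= 3840 /247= 15.55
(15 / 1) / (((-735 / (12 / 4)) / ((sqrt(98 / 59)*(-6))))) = 18*sqrt(118) / 413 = 0.47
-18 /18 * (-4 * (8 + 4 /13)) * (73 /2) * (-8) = -126144 /13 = -9703.38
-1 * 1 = -1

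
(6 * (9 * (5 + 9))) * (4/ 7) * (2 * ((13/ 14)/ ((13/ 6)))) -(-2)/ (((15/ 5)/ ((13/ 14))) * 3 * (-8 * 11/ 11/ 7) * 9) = 1679525/ 4536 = 370.27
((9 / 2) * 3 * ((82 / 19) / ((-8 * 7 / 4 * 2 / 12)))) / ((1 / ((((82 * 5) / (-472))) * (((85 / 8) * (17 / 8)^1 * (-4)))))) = -983763225 / 502208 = -1958.88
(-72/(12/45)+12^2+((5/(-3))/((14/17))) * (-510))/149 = 6343/1043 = 6.08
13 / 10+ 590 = 5913 / 10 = 591.30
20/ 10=2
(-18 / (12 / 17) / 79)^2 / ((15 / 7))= 6069 / 124820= 0.05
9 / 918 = 1 / 102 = 0.01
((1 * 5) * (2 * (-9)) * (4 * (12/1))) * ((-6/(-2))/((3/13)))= -56160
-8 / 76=-2 / 19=-0.11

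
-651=-651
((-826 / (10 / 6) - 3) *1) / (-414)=1.20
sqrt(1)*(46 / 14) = 23 / 7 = 3.29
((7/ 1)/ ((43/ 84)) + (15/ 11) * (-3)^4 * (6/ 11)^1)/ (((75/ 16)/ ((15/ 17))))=6153888/ 442255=13.91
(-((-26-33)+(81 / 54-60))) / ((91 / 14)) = 235 / 13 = 18.08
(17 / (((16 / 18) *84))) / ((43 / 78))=1989 / 4816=0.41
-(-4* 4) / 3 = 5.33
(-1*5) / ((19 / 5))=-25 / 19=-1.32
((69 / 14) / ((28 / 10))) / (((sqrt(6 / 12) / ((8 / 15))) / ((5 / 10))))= 23 * sqrt(2) / 49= 0.66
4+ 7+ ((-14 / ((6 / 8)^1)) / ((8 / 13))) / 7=20 / 3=6.67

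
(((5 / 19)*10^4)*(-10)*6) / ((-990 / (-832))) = -132695.37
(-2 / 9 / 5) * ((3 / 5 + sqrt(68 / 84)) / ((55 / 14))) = -0.02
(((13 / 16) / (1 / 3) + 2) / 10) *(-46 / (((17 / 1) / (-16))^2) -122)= -1669707 / 23120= -72.22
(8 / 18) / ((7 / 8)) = 32 / 63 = 0.51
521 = 521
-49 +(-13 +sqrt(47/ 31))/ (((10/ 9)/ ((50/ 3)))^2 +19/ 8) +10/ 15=-53.28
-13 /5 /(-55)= 13 /275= 0.05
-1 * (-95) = 95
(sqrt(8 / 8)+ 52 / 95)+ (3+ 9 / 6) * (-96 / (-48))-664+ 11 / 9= -557657 / 855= -652.23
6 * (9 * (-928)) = -50112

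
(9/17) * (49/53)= 0.49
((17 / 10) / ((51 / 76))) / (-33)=-38 / 495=-0.08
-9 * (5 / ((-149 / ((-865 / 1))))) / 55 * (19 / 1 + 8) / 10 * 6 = -126117 / 1639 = -76.95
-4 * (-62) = 248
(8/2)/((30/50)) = 20/3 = 6.67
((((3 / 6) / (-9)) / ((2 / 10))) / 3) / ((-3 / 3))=5 / 54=0.09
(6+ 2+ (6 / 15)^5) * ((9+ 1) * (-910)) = -9111648 / 125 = -72893.18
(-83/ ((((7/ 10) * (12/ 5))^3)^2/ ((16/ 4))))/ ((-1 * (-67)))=-20263671875/ 91941281712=-0.22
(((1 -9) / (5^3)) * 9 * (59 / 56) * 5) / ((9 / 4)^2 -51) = 2832 / 42875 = 0.07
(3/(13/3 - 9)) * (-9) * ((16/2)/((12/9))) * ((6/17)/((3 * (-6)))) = -81/119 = -0.68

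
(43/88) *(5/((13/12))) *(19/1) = 12255/286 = 42.85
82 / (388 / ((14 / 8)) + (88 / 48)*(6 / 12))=6888 / 18701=0.37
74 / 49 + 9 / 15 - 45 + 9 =-8303 / 245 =-33.89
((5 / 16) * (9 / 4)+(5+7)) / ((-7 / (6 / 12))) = -813 / 896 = -0.91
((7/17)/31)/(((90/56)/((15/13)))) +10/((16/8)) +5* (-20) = -1952339/20553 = -94.99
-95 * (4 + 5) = -855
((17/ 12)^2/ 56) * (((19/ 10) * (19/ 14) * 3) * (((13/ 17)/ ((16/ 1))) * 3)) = 79781/ 2007040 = 0.04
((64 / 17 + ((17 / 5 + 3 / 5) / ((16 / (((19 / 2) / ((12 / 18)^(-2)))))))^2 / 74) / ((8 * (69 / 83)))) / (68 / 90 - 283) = -639349415 / 317511994176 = -0.00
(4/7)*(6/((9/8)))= 64/21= 3.05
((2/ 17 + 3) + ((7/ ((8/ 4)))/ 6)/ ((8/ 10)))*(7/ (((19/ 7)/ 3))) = 153811/ 5168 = 29.76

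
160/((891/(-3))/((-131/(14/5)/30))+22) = 2096/2783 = 0.75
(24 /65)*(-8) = -192 /65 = -2.95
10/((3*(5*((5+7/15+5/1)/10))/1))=100/157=0.64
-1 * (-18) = 18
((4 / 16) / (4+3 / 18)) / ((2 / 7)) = 0.21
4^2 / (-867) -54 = -46834 / 867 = -54.02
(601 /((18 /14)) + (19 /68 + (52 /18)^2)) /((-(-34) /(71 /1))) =186175561 /187272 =994.15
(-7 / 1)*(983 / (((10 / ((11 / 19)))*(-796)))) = 0.50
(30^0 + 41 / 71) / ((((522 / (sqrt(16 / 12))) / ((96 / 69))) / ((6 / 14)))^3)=524288*sqrt(3) / 250863919897311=0.00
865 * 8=6920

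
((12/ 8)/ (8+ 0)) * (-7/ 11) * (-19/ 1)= 399/ 176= 2.27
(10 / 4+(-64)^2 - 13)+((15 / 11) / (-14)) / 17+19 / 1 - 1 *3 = 5368856 / 1309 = 4101.49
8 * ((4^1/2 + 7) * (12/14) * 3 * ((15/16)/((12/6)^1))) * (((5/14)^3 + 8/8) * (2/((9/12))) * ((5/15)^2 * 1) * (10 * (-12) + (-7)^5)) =-2185360335/4802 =-455093.78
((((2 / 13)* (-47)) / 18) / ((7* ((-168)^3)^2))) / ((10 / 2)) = -47 / 92068188125921280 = -0.00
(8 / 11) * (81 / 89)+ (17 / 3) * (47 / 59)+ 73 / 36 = 14979557 / 2079396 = 7.20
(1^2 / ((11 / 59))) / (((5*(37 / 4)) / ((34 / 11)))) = 8024 / 22385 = 0.36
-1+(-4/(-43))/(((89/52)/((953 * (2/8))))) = 45729/3827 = 11.95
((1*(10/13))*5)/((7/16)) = 800/91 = 8.79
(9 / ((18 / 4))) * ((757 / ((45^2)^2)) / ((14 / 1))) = 757 / 28704375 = 0.00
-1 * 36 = -36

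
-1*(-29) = 29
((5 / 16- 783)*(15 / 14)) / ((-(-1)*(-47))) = 26835 / 1504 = 17.84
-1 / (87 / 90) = -30 / 29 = -1.03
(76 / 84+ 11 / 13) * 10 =17.51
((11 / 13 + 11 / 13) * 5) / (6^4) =55 / 8424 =0.01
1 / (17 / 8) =8 / 17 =0.47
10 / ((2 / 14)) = 70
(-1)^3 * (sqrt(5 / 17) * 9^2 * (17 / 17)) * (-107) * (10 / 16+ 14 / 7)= 182007 * sqrt(85) / 136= 12338.39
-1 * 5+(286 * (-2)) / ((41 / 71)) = -40817 / 41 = -995.54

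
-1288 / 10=-644 / 5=-128.80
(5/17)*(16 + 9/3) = 95/17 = 5.59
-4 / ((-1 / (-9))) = -36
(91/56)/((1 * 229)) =13/1832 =0.01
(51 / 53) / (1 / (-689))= -663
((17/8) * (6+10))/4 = 17/2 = 8.50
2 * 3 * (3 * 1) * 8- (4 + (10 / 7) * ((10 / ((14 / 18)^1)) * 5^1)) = 2360 / 49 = 48.16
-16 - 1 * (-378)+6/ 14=2537/ 7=362.43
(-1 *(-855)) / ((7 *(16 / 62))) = 26505 / 56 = 473.30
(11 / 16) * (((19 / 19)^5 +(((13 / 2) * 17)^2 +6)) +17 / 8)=1075305 / 128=8400.82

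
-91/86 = -1.06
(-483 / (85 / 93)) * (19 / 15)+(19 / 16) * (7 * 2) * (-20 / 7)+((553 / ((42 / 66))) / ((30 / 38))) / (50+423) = -78350851 / 109650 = -714.55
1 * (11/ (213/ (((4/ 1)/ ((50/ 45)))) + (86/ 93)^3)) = 17695854/ 96454357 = 0.18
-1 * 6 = -6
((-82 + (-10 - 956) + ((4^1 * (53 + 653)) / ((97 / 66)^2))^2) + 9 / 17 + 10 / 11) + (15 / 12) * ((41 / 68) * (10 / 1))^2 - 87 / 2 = 7692192466088180151 / 4502953348784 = 1708254.98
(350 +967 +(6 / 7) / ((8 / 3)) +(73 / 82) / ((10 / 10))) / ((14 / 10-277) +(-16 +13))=-7566535 / 1599164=-4.73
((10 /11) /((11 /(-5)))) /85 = -10 /2057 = -0.00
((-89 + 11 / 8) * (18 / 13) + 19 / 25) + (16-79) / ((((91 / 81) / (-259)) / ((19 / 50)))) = 7018081 / 1300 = 5398.52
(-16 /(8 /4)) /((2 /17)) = -68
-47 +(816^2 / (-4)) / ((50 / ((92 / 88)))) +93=-944518 / 275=-3434.61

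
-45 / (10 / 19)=-171 / 2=-85.50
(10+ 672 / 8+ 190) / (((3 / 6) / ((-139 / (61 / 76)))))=-6000352 / 61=-98366.43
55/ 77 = 5/ 7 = 0.71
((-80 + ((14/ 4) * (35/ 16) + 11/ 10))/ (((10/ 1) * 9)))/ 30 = -11399/ 432000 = -0.03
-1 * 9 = -9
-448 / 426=-224 / 213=-1.05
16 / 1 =16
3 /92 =0.03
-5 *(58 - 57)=-5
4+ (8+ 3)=15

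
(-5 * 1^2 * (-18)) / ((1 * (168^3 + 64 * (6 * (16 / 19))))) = 285 / 15016192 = 0.00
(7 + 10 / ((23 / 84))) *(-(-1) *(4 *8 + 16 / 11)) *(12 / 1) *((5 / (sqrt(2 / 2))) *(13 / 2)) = 567840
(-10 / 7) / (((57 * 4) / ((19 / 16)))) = -5 / 672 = -0.01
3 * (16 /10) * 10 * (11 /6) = 88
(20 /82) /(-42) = -5 /861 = -0.01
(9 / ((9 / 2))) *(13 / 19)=26 / 19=1.37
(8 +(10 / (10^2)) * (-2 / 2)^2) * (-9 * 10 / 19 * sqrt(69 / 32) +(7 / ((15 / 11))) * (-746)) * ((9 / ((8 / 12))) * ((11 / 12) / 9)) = -8530137 / 200 - 8019 * sqrt(138) / 1216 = -42728.15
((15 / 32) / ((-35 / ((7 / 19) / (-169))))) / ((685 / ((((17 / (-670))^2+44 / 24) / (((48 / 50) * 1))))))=2469817 / 30332045153280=0.00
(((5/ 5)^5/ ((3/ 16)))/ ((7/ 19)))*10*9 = 9120/ 7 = 1302.86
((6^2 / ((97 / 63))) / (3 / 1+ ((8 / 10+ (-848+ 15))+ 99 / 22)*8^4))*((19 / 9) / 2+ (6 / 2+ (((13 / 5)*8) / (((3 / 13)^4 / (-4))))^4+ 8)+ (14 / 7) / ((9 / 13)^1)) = -557988169065863467523438810278 / 109229344426792125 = -5108409026842.04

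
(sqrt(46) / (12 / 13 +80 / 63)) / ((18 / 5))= 455 * sqrt(46) / 3592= 0.86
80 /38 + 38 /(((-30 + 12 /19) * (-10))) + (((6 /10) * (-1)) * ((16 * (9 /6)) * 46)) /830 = 31603573 /21999150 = 1.44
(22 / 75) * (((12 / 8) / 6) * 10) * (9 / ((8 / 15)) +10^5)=1760297 / 24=73345.71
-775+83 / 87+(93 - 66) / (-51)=-1145597 / 1479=-774.58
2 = 2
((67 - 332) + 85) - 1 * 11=-191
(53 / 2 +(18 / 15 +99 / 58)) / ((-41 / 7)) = -728 / 145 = -5.02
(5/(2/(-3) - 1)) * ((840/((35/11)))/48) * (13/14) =-429/28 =-15.32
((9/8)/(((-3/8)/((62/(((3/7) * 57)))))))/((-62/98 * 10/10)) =686/57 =12.04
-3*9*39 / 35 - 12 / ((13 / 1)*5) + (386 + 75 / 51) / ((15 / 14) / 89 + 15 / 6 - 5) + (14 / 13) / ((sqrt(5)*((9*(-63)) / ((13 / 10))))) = -446020501 / 2397850 - sqrt(5) / 2025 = -186.01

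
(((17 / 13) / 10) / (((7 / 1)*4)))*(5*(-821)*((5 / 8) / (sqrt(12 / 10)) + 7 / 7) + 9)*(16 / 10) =-69632 / 2275-13957*sqrt(30) / 4368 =-48.11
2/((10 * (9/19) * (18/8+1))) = 76/585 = 0.13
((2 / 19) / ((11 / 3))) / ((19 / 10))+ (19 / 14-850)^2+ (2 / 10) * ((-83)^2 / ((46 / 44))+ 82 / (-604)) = 9751572530254749 / 13515457340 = 721512.58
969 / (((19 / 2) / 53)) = 5406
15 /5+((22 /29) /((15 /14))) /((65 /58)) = 3541 /975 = 3.63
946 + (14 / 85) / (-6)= 241223 / 255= 945.97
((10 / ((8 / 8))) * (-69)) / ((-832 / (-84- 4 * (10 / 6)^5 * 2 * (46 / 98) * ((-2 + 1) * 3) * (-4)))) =-75710135 / 137592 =-550.25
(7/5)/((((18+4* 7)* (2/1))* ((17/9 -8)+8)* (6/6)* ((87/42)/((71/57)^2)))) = 247009/40933790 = 0.01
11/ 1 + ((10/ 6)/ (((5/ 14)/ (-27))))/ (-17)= 313/ 17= 18.41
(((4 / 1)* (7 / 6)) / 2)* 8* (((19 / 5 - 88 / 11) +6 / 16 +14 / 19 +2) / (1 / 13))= -75257 / 285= -264.06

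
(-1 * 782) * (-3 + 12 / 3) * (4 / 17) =-184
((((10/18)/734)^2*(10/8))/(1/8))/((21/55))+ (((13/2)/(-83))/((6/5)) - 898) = -68309705958349/76063188348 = -898.07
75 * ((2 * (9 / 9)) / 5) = 30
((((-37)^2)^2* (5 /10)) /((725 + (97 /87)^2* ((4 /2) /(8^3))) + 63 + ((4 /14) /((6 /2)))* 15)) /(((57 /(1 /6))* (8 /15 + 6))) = 756561312480 /1424110417891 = 0.53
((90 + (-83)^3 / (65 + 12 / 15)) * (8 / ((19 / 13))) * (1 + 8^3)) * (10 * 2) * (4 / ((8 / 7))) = -79447446000 / 47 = -1690371191.49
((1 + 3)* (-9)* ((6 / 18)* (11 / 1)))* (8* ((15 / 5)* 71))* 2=-449856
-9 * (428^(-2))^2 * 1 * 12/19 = -27/159392794816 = -0.00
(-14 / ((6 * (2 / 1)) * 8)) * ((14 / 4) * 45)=-22.97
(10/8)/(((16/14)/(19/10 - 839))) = -58597/64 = -915.58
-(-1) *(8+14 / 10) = 47 / 5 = 9.40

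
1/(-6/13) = -13/6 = -2.17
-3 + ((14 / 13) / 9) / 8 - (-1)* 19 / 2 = 3049 / 468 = 6.51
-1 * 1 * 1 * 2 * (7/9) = -14/9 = -1.56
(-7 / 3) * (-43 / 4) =301 / 12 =25.08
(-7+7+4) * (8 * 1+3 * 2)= 56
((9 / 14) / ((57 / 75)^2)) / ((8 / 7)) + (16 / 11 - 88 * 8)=-701.57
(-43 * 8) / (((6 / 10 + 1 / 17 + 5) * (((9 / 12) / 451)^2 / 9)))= -95159123840 / 481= -197836016.30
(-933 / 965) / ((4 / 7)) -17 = -18.69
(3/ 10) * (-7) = -21/ 10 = -2.10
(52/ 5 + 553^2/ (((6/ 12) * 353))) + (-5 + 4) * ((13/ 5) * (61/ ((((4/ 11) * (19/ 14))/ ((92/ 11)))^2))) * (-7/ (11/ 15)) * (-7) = -3041960.71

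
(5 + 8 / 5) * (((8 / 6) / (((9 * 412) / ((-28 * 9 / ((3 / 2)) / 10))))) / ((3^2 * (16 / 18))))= -77 / 15450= -0.00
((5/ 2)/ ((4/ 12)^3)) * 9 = 1215/ 2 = 607.50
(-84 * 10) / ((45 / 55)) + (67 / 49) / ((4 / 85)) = -997.61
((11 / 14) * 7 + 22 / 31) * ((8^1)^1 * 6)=9240 / 31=298.06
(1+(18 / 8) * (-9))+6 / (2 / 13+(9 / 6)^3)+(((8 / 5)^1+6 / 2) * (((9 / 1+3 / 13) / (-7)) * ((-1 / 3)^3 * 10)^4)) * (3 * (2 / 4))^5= -1793501657 / 97385652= -18.42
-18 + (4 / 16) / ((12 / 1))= -863 / 48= -17.98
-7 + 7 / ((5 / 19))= 98 / 5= 19.60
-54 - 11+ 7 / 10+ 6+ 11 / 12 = -3443 / 60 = -57.38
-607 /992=-0.61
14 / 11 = 1.27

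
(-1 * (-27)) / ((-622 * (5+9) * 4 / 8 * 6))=-9 / 8708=-0.00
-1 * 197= -197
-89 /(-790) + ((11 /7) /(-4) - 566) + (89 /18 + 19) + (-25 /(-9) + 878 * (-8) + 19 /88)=-16562811527 /2189880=-7563.34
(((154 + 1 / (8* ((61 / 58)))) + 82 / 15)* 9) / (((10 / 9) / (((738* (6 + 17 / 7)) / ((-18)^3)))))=-1412896777 / 1024800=-1378.70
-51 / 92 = -0.55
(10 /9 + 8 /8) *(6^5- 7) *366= 18008542 /3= 6002847.33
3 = 3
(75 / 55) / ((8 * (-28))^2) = 15 / 551936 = 0.00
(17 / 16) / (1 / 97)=1649 / 16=103.06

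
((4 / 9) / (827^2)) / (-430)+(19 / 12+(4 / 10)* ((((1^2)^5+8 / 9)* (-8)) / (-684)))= 1441244264261 / 905207388660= 1.59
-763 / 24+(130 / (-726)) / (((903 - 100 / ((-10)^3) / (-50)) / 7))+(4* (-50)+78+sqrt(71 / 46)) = -201646239889 / 1311153096+sqrt(3266) / 46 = -152.55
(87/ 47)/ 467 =87/ 21949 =0.00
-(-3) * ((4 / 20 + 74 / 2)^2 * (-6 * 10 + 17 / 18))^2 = 12522601210188 / 625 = 20036161936.30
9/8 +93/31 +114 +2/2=953/8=119.12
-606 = -606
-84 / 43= -1.95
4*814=3256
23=23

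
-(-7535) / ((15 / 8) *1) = 12056 / 3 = 4018.67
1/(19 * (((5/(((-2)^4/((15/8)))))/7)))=896/1425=0.63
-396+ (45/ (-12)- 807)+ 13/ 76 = -22925/ 19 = -1206.58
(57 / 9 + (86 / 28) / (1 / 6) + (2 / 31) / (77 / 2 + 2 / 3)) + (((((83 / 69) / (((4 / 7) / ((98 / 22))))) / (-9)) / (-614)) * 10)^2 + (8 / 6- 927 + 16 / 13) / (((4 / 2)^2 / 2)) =-20406510768259872857057 / 46648346325896755440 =-437.45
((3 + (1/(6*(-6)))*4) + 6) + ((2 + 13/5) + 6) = 877/45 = 19.49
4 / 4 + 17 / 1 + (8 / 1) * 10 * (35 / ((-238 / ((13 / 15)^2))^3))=1974334667632 / 109685795625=18.00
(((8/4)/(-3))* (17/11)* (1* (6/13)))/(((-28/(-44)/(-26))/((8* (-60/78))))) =-10880/91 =-119.56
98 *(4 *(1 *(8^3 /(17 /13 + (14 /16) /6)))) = 125239296 /907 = 138080.81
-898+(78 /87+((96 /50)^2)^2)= -10008555936 /11328125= -883.51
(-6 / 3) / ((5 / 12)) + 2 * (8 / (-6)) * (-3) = 16 / 5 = 3.20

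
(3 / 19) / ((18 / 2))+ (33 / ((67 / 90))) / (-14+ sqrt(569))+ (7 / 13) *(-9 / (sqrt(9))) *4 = -88521245 / 18518331+ 2970 *sqrt(569) / 24991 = -1.95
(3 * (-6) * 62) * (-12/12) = 1116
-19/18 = -1.06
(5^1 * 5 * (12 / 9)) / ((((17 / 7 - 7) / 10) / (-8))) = 1750 / 3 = 583.33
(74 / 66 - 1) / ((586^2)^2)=0.00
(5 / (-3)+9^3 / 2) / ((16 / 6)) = 2177 / 16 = 136.06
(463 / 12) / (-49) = -463 / 588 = -0.79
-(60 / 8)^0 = -1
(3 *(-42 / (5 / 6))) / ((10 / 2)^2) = -6.05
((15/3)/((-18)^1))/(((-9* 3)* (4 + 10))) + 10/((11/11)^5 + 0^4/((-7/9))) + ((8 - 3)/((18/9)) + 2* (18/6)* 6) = 48.50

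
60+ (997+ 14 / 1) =1071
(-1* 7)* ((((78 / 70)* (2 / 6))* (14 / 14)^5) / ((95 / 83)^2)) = -89557 / 45125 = -1.98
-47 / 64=-0.73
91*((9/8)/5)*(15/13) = 189/8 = 23.62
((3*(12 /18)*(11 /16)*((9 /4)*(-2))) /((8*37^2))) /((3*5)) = -33 /876160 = -0.00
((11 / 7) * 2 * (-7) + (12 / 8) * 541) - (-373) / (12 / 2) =2555 / 3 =851.67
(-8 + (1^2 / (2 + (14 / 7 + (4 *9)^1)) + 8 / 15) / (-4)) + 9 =413 / 480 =0.86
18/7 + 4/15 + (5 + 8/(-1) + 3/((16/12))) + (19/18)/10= 691/315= 2.19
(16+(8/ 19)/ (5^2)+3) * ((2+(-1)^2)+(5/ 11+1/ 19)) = 6621189/ 99275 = 66.70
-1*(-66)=66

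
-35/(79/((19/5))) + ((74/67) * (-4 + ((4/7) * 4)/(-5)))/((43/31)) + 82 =611526819/7965965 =76.77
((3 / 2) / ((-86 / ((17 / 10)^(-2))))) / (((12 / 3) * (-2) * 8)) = 75 / 795328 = 0.00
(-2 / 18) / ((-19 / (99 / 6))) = 0.10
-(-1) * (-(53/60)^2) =-2809/3600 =-0.78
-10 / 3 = -3.33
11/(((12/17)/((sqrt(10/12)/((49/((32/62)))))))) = 374 * sqrt(30)/13671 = 0.15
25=25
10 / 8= 5 / 4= 1.25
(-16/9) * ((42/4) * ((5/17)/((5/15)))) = -280/17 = -16.47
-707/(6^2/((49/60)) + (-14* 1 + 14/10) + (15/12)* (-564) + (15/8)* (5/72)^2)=2394524160/2281095263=1.05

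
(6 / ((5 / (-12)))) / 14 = -36 / 35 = -1.03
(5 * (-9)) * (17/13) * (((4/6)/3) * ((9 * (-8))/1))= 12240/13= 941.54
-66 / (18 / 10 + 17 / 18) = -5940 / 247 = -24.05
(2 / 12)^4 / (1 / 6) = 1 / 216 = 0.00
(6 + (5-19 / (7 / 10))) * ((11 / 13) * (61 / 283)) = -75823 / 25753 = -2.94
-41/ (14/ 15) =-615/ 14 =-43.93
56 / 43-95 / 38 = -103 / 86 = -1.20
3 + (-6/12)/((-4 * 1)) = 25/8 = 3.12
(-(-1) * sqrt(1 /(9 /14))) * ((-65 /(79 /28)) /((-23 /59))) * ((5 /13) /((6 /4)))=82600 * sqrt(14) /16353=18.90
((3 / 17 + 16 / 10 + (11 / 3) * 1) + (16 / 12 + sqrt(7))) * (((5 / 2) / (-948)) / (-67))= 5 * sqrt(7) / 127032 + 24 / 89981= 0.00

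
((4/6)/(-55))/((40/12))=-1/275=-0.00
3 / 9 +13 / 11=50 / 33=1.52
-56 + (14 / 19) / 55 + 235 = 187069 / 1045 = 179.01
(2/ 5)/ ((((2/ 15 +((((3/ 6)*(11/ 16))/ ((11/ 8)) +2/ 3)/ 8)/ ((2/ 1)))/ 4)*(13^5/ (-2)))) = -0.00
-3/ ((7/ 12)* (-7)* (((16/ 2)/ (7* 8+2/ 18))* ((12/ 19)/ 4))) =9595/ 294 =32.64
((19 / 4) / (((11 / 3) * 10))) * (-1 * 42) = -5.44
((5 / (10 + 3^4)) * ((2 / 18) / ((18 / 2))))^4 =625 / 2951927213752881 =0.00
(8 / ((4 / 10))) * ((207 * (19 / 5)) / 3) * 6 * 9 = 283176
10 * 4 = 40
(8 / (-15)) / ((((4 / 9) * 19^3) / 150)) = -180 / 6859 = -0.03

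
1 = 1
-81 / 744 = -27 / 248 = -0.11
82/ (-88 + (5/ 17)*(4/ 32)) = -11152/ 11963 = -0.93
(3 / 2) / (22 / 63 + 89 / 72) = 0.95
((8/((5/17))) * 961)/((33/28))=22178.72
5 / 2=2.50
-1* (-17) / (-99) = -17 / 99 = -0.17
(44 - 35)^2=81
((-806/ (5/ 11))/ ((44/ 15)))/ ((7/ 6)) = -3627/ 7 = -518.14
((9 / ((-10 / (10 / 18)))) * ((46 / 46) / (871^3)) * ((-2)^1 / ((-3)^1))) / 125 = -1 / 247791116625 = -0.00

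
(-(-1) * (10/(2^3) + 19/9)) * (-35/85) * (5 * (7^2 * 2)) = -207515/306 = -678.15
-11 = -11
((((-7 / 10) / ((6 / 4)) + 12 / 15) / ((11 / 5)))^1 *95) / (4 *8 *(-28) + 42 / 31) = -14725 / 915222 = -0.02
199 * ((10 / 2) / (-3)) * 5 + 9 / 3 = -4966 / 3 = -1655.33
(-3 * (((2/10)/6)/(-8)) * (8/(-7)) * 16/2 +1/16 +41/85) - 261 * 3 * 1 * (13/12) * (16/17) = -7596221/9520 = -797.92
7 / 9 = 0.78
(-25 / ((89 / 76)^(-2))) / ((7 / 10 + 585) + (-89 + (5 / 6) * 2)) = -2970375 / 43178488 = -0.07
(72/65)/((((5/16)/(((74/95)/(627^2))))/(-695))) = -1316608/269730175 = -0.00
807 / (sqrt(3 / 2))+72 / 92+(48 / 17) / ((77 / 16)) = 41226 / 30107+269 * sqrt(6) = 660.28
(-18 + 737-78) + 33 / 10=6443 / 10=644.30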